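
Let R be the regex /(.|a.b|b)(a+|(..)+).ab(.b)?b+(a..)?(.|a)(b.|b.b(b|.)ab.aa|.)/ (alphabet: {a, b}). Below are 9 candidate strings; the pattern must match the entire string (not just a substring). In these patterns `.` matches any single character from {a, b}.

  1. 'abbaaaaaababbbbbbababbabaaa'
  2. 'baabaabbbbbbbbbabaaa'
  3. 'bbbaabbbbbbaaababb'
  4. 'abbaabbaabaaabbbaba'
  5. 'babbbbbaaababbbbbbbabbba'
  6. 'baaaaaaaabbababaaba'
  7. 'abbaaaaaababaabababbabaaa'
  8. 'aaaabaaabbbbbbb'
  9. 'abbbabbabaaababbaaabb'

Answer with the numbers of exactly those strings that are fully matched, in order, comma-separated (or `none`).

1 → match
2 → no match
3 → no match
4 → match
5 → no match
6 → no match
7 → no match
8 → no match
9 → no match

1, 4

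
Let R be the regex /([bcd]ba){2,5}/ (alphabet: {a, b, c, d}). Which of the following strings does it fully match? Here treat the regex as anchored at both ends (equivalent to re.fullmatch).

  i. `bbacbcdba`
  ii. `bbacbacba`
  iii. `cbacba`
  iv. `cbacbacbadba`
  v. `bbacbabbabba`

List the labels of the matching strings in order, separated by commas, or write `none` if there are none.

i → no match
ii → match
iii → match
iv → match
v → match

ii, iii, iv, v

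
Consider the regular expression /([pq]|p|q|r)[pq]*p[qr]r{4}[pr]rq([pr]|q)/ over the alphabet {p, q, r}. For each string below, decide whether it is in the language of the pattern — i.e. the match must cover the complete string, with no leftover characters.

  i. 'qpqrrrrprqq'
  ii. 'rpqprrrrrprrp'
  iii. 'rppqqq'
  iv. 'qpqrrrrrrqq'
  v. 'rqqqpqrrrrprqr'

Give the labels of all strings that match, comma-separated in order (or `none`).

i, iv, v

i → match
ii → no match
iii → no match
iv → match
v → match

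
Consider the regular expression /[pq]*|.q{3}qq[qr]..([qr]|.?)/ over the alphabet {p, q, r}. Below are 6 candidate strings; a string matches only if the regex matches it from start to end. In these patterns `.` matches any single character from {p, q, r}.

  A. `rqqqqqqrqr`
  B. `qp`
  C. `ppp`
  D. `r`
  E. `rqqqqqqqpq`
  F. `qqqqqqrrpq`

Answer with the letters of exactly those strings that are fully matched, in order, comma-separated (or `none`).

A, B, C, E, F

A → match
B → match
C → match
D → no match
E → match
F → match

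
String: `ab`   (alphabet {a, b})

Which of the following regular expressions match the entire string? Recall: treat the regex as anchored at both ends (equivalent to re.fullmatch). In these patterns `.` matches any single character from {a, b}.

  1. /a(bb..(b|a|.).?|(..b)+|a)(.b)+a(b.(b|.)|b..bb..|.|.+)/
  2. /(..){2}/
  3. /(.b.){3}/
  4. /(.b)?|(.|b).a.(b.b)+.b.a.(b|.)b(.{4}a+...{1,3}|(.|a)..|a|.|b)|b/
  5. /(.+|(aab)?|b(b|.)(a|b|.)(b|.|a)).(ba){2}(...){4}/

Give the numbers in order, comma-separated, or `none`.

4

1 → no match
2 → no match
3 → no match
4 → match
5 → no match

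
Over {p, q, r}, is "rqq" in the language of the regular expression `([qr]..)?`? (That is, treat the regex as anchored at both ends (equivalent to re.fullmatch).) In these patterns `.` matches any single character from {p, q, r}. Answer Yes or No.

Yes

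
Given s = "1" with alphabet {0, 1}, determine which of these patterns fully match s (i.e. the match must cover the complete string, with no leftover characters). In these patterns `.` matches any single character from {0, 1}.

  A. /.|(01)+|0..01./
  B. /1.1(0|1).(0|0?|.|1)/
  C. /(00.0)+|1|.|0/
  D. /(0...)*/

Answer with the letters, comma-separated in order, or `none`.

A → match
B → no match
C → match
D → no match

A, C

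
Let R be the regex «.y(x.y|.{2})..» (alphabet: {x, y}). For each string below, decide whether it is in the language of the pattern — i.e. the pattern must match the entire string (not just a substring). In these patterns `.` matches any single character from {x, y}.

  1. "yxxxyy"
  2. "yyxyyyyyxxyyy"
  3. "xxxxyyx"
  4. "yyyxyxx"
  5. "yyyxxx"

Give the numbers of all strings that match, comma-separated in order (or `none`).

5

1 → no match
2 → no match
3 → no match
4 → no match
5 → match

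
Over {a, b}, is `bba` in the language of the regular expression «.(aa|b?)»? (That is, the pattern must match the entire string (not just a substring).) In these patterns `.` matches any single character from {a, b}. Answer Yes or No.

No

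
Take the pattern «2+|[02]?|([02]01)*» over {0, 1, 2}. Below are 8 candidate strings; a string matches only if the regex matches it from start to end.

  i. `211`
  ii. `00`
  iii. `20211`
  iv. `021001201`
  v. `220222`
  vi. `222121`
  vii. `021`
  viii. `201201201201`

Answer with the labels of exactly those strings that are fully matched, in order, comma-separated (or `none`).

viii

i → no match
ii → no match
iii → no match
iv → no match
v → no match
vi → no match
vii → no match
viii → match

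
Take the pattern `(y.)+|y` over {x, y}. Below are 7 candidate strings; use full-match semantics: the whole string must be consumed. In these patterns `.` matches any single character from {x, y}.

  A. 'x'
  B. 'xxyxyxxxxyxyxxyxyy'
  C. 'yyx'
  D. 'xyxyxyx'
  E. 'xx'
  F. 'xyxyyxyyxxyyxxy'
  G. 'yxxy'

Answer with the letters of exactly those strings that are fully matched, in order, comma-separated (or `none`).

A. 'x' → no match — must start with 'y'
B → no match — must start with 'y'
C. 'yyx' → no match
D. 'xyxyxyx' → no match — must start with 'y'
E. 'xx' → no match — must start with 'y'
F → no match — must start with 'y'
G. 'yxxy' → no match

none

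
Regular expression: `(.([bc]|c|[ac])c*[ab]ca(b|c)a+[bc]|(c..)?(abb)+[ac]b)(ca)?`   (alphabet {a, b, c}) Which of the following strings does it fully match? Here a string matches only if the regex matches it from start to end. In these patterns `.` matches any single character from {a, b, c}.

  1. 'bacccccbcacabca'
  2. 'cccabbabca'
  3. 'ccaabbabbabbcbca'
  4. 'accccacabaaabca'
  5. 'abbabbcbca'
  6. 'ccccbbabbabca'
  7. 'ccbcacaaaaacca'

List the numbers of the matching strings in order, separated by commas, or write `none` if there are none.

1, 2, 3, 4, 5, 7

1 → match
2. 'cccabbabca' → match
3 → match
4 → match
5. 'abbabbcbca' → match
6 → no match
7 → match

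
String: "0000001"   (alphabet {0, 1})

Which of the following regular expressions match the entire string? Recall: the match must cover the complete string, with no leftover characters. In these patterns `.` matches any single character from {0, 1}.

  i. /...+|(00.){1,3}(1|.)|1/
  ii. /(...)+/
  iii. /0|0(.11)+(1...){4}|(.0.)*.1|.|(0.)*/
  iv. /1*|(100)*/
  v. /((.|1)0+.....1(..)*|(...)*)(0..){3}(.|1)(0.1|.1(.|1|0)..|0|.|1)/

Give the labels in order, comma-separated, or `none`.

i

i → match
ii → no match
iii → no match
iv → no match
v → no match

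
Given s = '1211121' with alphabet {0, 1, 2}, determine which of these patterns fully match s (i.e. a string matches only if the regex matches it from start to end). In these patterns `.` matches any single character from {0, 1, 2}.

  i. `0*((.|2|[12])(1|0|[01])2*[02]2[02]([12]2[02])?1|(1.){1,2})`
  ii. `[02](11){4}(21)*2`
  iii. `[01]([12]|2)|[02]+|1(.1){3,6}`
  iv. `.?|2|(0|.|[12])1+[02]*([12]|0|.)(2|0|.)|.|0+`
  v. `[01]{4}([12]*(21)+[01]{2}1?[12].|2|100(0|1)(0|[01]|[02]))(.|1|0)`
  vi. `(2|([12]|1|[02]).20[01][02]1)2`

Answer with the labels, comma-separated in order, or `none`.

i → no match
ii → no match — must end with '2'
iii → match
iv → no match
v → no match
vi → no match — must end with '2'

iii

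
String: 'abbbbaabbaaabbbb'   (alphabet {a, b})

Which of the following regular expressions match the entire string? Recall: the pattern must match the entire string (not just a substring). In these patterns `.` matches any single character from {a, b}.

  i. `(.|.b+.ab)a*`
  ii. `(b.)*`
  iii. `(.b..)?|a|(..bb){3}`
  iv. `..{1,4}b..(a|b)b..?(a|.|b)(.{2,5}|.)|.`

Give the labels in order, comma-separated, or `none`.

i → no match
ii → no match
iii → no match
iv → match

iv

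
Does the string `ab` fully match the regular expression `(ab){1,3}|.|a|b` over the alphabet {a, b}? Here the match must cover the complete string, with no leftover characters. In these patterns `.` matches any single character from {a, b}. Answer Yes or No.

Yes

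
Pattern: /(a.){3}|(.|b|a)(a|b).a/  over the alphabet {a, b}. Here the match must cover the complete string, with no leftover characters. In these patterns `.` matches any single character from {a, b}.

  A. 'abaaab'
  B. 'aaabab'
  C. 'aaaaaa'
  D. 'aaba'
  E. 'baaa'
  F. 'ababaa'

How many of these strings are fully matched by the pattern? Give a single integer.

A → match
B → match
C → match
D → match
E → match
F → match
Total matched: 6

6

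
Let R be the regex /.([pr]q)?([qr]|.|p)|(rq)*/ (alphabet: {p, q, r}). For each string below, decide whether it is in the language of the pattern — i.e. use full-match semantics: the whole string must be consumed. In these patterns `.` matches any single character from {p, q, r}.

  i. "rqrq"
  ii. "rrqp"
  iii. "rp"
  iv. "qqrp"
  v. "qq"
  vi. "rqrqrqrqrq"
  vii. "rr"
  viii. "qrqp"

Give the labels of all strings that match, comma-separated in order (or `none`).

i. "rqrq" → match
ii. "rrqp" → match
iii. "rp" → match
iv. "qqrp" → no match
v. "qq" → match
vi. "rqrqrqrqrq" → match
vii. "rr" → match
viii. "qrqp" → match

i, ii, iii, v, vi, vii, viii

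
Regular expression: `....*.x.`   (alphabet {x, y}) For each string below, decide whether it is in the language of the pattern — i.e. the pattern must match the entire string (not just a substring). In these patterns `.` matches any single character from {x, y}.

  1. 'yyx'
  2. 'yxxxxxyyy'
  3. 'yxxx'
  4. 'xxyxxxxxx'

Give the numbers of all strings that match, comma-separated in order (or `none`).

1 → no match
2 → no match
3 → no match
4 → match

4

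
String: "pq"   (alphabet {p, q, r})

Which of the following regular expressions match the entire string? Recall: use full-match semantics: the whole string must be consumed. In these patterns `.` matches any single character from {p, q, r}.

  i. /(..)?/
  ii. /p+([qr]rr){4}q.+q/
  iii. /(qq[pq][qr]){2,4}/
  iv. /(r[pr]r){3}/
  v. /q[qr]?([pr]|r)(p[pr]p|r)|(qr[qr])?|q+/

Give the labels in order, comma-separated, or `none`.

i

i → match
ii → no match
iii → no match — must start with "qq"
iv → no match — must start with "r"
v → no match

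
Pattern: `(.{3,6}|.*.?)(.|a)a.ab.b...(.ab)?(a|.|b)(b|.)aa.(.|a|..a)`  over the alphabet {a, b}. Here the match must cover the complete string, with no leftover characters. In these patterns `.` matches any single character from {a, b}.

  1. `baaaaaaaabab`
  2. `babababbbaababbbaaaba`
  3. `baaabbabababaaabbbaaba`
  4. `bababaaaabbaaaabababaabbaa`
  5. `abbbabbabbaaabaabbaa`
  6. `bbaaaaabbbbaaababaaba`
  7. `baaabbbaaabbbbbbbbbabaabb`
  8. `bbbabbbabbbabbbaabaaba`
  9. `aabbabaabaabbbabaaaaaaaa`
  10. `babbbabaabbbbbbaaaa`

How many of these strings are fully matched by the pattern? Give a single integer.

1 → no match
2 → no match
3 → no match
4 → no match
5 → no match
6 → no match
7 → no match
8 → no match
9 → no match
10 → no match
Total matched: 0

0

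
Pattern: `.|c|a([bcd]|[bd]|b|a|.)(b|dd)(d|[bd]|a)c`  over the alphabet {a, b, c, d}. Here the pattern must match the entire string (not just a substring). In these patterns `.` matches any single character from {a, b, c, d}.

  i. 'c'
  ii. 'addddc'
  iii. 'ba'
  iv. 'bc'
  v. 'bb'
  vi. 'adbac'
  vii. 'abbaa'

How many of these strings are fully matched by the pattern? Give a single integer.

3

i → match
ii → match
iii → no match
iv → no match
v → no match
vi → match
vii → no match
Total matched: 3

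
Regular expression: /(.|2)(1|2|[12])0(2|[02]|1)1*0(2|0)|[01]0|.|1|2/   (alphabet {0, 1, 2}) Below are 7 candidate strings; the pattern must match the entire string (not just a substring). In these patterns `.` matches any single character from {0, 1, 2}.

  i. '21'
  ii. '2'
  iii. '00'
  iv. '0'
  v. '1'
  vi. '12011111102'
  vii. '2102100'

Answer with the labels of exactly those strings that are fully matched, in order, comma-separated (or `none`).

i → no match
ii → match
iii → match
iv → match
v → match
vi → match
vii → match

ii, iii, iv, v, vi, vii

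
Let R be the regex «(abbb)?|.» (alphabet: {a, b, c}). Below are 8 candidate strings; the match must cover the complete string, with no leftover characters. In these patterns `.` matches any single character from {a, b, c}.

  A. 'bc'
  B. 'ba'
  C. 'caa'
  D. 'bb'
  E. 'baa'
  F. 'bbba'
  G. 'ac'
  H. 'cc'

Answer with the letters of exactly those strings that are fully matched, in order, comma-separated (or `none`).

none

A. 'bc' → no match
B. 'ba' → no match
C. 'caa' → no match
D. 'bb' → no match
E. 'baa' → no match
F. 'bbba' → no match
G. 'ac' → no match
H. 'cc' → no match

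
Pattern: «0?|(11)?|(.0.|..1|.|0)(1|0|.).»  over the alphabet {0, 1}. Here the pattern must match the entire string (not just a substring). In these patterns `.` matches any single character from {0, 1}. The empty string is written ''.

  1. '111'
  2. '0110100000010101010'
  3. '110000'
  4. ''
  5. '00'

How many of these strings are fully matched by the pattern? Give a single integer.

2

1 → match
2 → no match
3 → no match
4 → match
5 → no match
Total matched: 2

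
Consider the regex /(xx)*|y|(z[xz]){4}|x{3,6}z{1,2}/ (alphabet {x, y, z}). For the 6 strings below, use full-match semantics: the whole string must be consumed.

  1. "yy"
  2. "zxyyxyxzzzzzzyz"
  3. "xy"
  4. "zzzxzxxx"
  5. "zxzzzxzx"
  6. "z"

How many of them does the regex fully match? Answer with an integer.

1. "yy" → no match
2 → no match
3. "xy" → no match
4. "zzzxzxxx" → no match
5. "zxzzzxzx" → match
6. "z" → no match
Total matched: 1

1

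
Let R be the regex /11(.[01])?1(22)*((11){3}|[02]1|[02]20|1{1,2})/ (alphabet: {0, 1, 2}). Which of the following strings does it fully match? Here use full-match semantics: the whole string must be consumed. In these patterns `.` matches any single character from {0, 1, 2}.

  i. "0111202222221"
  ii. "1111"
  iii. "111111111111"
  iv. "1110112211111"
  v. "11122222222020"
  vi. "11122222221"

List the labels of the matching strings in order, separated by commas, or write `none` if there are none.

i → no match — must start with "11"
ii → match
iii → no match
iv → no match
v → match
vi → match

ii, v, vi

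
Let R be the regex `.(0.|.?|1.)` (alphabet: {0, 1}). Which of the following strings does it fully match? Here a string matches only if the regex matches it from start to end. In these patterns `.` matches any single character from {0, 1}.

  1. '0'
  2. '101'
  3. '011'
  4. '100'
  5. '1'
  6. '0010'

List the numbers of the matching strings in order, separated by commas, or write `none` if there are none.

1, 2, 3, 4, 5

1 → match
2 → match
3 → match
4 → match
5 → match
6 → no match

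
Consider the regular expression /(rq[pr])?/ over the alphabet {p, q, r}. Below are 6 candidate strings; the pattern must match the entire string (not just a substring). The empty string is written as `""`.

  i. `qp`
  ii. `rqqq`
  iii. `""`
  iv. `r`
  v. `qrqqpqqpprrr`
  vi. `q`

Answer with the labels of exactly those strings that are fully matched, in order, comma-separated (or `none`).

iii

i → no match
ii → no match
iii → match
iv → no match
v → no match
vi → no match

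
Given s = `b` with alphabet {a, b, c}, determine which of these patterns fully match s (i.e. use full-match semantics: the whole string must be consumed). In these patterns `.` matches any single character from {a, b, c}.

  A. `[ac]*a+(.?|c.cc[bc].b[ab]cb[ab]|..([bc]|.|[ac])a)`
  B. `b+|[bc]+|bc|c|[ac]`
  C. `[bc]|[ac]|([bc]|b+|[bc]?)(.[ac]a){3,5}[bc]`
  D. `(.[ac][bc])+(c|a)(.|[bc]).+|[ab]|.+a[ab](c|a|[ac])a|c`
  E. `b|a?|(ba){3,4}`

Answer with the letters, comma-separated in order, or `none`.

B, C, D, E

A → no match
B → match
C → match
D → match
E → match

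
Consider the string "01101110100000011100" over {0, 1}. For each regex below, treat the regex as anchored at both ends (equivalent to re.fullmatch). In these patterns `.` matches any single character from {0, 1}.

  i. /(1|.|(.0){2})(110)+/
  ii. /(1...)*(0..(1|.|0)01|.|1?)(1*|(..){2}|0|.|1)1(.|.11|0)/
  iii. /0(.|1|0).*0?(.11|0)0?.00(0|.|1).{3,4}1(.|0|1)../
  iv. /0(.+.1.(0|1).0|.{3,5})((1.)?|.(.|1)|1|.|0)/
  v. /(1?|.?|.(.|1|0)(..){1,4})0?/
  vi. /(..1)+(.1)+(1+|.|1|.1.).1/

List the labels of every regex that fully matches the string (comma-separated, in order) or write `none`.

iii, iv

i → no match — must end with "110"
ii → no match
iii → match
iv → match
v → no match
vi → no match — must end with "1"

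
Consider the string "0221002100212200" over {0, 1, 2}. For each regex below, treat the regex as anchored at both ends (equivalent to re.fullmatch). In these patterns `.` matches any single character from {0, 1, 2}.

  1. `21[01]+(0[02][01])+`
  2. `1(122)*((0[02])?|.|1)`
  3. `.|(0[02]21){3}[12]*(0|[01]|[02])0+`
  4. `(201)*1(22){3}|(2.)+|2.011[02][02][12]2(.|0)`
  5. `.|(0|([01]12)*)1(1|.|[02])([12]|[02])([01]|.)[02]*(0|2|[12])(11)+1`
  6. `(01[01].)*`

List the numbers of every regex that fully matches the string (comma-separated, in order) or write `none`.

3

1 → no match — must start with "21"
2 → no match — must start with "1"
3 → match
4 → no match
5 → no match
6 → no match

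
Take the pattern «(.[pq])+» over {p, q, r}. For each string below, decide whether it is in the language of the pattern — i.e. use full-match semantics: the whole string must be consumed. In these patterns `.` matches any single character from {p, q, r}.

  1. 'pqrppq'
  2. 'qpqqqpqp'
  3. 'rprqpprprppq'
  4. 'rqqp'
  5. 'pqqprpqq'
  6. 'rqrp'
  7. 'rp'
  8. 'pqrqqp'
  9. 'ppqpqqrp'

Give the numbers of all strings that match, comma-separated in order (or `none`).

1 → match
2 → match
3 → match
4 → match
5 → match
6 → match
7 → match
8 → match
9 → match

1, 2, 3, 4, 5, 6, 7, 8, 9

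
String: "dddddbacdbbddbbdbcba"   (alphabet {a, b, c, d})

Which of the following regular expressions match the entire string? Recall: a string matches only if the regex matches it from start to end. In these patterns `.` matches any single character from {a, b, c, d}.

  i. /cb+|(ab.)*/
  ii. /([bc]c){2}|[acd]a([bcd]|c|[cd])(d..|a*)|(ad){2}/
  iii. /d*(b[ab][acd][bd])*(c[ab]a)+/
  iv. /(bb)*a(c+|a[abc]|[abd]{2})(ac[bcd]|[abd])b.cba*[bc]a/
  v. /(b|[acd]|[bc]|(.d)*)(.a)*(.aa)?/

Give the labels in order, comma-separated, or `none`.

i → no match
ii → no match
iii → match
iv → no match
v → no match

iii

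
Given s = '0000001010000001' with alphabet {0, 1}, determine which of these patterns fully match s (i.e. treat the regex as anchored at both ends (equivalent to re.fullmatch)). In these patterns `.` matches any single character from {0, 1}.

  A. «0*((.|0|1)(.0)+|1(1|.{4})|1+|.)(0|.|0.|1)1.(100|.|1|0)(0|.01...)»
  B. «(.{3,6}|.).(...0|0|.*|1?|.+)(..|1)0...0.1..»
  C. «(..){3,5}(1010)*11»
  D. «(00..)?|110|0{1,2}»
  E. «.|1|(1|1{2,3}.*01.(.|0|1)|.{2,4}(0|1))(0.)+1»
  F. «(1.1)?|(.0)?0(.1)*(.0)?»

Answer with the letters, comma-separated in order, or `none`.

E

A → no match
B → no match
C → no match — must end with '11'
D → no match
E → match
F → no match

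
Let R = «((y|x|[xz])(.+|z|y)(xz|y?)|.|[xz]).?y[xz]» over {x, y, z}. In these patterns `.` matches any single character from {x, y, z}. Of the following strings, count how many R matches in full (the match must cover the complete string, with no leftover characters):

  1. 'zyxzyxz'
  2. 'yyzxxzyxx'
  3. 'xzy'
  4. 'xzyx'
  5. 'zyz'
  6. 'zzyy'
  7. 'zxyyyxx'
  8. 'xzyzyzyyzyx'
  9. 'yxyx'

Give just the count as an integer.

4

1 → no match
2 → no match
3 → no match
4 → match
5 → match
6 → no match
7 → no match
8 → match
9 → match
Total matched: 4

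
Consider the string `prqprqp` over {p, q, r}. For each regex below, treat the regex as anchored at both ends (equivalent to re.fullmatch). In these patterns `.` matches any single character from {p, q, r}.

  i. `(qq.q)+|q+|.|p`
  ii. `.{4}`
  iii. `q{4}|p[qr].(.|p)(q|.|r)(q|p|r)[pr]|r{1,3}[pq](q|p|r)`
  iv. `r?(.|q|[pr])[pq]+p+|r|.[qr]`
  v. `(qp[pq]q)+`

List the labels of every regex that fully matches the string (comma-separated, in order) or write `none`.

iii

i → no match
ii → no match
iii → match
iv → no match
v → no match — must start with `qp`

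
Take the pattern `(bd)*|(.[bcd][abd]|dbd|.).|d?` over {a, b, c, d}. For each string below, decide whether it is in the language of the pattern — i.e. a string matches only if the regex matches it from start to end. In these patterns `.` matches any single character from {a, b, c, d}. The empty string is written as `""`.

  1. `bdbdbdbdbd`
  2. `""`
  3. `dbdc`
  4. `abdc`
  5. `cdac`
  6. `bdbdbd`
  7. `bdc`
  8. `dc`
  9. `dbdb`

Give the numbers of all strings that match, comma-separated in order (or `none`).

1, 2, 3, 4, 5, 6, 8, 9

1 → match
2 → match
3 → match
4 → match
5 → match
6 → match
7 → no match
8 → match
9 → match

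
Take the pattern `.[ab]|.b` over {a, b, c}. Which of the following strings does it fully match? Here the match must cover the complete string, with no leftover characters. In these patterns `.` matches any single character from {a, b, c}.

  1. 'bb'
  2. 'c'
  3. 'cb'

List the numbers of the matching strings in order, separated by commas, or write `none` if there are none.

1 → match
2 → no match
3 → match

1, 3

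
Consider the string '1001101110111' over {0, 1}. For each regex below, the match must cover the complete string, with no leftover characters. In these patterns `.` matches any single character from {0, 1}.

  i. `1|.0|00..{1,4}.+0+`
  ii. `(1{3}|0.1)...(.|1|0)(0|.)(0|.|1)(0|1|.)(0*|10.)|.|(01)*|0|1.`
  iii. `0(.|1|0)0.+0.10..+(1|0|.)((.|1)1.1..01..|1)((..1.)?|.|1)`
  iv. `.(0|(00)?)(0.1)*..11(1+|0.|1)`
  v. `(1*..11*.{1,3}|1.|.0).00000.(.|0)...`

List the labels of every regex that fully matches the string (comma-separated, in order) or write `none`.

i → no match
ii → no match
iii → no match — must start with '0'
iv → match
v → no match

iv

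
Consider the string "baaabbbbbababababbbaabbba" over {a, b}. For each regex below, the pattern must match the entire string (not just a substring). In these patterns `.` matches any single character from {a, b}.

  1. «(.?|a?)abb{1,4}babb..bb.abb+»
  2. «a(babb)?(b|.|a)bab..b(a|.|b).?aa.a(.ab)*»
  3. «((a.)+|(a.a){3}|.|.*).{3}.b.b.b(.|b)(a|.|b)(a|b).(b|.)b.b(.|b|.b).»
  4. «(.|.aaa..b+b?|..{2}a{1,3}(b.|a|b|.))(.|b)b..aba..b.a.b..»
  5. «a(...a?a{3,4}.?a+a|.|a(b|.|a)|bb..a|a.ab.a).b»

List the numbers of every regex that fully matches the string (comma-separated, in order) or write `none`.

1 → no match — must end with "b"
2 → no match — must start with "a"
3 → no match
4 → match
5 → no match — must start with "a"

4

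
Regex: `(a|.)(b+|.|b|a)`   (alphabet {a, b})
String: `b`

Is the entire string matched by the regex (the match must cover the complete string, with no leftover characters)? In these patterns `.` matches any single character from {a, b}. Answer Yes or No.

No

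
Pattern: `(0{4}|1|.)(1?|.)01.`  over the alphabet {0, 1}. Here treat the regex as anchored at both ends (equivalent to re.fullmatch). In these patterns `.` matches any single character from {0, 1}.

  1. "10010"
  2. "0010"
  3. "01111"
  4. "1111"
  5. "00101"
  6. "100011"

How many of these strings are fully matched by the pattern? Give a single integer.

2

1 → match
2 → match
3 → no match
4 → no match
5 → no match
6 → no match
Total matched: 2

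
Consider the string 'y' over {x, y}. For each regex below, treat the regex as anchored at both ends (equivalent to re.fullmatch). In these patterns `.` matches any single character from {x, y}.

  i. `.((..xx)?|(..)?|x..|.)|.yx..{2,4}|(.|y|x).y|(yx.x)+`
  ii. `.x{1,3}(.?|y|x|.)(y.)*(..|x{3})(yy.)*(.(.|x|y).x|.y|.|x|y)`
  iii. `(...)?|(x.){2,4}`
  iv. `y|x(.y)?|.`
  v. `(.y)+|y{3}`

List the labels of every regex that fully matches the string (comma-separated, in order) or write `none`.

i, iv

i → match
ii → no match
iii → no match
iv → match
v → no match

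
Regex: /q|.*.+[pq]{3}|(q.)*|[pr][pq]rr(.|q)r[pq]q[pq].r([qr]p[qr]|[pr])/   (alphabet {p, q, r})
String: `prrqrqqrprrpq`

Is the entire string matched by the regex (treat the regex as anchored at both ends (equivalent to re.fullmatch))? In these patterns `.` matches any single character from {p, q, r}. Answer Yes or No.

No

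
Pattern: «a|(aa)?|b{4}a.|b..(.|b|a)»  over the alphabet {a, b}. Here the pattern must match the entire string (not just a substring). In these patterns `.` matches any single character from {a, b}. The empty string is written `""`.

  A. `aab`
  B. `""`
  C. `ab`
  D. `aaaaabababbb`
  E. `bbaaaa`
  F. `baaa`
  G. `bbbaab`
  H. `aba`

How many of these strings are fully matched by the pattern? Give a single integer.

A. `aab` → no match
B. `""` → match
C. `ab` → no match
D. `aaaaabababbb` → no match
E. `bbaaaa` → no match
F. `baaa` → match
G. `bbbaab` → no match
H. `aba` → no match
Total matched: 2

2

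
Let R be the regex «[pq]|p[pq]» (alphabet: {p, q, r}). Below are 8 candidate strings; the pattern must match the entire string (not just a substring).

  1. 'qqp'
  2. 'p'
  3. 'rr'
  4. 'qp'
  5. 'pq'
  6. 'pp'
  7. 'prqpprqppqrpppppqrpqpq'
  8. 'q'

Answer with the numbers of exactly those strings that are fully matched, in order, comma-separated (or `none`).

2, 5, 6, 8

1 → no match
2 → match
3 → no match
4 → no match
5 → match
6 → match
7 → no match
8 → match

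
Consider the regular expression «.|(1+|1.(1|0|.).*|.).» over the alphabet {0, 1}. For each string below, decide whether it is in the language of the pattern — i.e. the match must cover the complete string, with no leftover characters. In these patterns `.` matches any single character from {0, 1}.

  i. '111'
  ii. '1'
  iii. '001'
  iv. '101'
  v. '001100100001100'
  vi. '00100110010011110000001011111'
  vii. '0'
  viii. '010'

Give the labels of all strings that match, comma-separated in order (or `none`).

i. '111' → match
ii. '1' → match
iii. '001' → no match
iv. '101' → no match
v → no match
vi → no match
vii. '0' → match
viii. '010' → no match

i, ii, vii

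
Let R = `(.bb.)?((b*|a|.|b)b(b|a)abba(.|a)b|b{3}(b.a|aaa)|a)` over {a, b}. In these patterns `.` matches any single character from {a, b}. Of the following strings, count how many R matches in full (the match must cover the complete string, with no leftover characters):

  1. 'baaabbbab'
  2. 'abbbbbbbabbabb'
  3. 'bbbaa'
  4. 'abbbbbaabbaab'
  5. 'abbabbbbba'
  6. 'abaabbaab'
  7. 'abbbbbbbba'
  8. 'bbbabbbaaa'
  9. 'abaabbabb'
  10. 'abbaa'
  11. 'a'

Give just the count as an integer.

1 → no match
2 → match
3 → match
4 → match
5 → match
6 → match
7 → match
8 → match
9 → match
10 → match
11 → match
Total matched: 10

10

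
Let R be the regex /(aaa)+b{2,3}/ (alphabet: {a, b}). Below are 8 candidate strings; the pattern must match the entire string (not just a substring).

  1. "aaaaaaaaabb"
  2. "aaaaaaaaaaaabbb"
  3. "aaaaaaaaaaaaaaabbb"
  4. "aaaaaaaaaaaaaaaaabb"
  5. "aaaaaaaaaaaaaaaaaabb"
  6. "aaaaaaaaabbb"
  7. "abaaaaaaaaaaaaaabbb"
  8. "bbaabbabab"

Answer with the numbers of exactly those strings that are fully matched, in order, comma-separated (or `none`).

1, 2, 3, 5, 6

1 → match
2 → match
3 → match
4 → no match
5 → match
6 → match
7 → no match — must start with "aaa"
8 → no match — must start with "aaa"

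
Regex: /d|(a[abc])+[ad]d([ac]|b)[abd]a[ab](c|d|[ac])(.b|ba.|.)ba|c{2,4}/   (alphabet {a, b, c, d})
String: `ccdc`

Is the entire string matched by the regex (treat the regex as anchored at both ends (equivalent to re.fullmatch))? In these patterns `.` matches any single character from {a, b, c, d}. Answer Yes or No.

No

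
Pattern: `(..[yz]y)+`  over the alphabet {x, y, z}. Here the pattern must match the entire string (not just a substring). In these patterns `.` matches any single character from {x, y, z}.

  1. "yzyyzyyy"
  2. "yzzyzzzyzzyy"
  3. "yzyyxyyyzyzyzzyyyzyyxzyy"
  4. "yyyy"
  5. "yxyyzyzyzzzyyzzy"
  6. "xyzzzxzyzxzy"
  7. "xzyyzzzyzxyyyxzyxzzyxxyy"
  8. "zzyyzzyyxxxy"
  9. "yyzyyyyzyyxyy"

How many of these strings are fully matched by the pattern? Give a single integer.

6

1 → match
2 → match
3 → match
4 → match
5 → match
6 → no match
7 → match
8 → no match
9 → no match
Total matched: 6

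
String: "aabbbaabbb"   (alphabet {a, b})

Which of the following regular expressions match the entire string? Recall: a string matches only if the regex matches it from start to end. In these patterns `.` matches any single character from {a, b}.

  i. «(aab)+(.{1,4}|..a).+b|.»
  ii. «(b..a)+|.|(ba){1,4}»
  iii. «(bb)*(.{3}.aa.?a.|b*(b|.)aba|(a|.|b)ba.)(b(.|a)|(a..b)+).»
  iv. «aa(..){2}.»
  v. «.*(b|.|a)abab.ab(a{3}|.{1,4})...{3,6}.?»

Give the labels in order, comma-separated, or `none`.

i → match
ii → no match
iii → no match
iv → no match
v → no match

i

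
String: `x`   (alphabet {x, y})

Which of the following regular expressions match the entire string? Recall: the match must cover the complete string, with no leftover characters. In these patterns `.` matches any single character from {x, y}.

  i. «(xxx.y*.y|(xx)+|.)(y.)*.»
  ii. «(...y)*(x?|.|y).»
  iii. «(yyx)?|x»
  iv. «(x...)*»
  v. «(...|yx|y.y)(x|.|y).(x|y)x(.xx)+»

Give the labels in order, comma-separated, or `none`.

i → no match
ii → match
iii → match
iv → no match
v → no match — must end with `xx`

ii, iii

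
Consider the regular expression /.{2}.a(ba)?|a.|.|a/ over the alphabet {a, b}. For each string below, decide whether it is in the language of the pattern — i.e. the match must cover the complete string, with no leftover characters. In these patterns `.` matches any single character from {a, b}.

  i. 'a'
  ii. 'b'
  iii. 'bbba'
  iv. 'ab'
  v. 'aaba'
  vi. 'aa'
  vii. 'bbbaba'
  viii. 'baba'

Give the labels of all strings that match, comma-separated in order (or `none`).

i → match
ii → match
iii → match
iv → match
v → match
vi → match
vii → match
viii → match

i, ii, iii, iv, v, vi, vii, viii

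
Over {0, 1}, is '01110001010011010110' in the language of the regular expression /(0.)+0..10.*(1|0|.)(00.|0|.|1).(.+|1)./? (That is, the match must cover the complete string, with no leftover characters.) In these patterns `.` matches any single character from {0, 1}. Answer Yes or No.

No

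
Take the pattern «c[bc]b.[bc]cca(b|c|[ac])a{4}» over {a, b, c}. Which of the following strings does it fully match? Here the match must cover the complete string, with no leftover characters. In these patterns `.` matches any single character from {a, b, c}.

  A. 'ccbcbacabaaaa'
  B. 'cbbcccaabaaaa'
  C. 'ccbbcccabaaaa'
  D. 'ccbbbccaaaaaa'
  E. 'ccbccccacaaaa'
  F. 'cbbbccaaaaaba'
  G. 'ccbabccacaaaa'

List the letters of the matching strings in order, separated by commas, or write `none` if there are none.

C, D, E, G

A → no match
B → no match
C → match
D → match
E → match
F → no match
G → match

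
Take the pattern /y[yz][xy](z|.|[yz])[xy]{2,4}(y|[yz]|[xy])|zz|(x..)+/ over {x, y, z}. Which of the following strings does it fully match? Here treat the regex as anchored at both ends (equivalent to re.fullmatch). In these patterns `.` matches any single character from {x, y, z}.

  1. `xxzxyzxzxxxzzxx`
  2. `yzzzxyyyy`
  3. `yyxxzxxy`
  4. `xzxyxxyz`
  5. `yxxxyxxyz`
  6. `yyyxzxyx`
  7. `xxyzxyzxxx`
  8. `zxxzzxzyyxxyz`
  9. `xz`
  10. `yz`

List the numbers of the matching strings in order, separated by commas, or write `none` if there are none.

1 → no match
2 → no match
3 → no match
4 → no match
5 → no match
6 → no match
7 → no match
8 → no match
9 → no match
10 → no match

none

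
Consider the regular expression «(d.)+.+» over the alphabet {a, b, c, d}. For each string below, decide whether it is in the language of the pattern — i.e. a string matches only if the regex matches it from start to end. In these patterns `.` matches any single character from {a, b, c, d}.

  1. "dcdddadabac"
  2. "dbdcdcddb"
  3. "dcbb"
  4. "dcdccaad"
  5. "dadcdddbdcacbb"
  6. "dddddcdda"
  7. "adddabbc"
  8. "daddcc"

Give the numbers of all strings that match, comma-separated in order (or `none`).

1, 2, 3, 4, 5, 6, 8

1 → match
2 → match
3 → match
4 → match
5 → match
6 → match
7 → no match — must start with "d"
8 → match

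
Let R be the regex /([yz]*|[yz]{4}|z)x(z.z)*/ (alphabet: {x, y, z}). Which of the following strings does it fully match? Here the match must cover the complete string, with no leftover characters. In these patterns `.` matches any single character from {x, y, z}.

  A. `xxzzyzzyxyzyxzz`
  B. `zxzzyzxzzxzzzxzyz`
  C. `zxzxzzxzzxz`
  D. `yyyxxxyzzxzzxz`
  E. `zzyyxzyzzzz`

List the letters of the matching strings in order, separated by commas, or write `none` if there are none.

A → no match
B → no match
C → match
D → no match
E → match

C, E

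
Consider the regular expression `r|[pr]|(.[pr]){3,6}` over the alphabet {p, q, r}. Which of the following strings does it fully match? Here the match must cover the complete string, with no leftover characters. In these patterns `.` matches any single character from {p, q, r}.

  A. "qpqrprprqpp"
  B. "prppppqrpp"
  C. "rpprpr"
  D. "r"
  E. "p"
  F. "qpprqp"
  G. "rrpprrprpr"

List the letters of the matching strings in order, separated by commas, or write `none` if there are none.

A → no match
B → match
C → match
D → match
E → match
F → match
G → match

B, C, D, E, F, G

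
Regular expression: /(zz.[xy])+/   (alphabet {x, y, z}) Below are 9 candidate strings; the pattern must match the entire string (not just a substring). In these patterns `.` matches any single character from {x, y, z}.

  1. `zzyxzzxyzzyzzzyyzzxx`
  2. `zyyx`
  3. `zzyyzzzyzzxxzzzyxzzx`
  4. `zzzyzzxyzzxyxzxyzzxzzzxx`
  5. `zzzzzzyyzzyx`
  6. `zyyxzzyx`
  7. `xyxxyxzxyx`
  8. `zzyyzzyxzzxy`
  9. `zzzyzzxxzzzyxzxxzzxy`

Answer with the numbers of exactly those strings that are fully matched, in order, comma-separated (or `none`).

1 → no match
2 → no match — must start with `zz`
3 → no match
4 → no match
5 → no match
6 → no match — must start with `zz`
7 → no match — must start with `zz`
8 → match
9 → no match

8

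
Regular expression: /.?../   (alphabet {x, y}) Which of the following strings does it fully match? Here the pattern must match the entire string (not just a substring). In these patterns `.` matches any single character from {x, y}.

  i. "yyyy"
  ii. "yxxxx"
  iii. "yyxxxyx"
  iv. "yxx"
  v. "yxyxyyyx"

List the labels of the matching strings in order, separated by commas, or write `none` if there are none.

iv

i → no match
ii → no match
iii → no match
iv → match
v → no match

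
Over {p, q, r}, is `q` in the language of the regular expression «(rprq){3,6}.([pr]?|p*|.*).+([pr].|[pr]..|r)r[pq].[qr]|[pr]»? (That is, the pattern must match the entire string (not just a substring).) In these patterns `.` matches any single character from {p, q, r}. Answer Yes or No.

No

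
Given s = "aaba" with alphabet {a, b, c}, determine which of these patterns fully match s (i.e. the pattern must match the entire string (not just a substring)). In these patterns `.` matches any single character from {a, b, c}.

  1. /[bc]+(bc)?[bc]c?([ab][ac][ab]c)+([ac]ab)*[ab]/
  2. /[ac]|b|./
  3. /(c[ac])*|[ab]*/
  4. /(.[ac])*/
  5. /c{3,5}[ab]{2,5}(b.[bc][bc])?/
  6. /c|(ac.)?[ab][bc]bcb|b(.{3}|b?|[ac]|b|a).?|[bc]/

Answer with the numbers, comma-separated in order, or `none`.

3, 4

1 → no match
2 → no match
3 → match
4 → match
5 → no match — must start with "c"
6 → no match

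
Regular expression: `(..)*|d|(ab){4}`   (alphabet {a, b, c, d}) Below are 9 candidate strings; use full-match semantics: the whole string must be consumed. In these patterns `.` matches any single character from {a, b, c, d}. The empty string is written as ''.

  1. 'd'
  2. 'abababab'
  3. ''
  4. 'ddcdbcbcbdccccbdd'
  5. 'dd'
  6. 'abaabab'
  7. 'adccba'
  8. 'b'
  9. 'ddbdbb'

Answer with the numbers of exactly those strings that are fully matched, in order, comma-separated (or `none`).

1 → match
2 → match
3 → match
4 → no match
5 → match
6 → no match
7 → match
8 → no match
9 → match

1, 2, 3, 5, 7, 9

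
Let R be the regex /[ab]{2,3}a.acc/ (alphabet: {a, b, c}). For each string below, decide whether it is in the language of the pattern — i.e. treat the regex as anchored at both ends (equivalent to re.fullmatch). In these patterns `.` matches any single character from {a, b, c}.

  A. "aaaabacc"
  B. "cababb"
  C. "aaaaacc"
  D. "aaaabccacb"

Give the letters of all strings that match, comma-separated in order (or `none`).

A, C

A. "aaaabacc" → match
B. "cababb" → no match — must end with "acc"
C. "aaaaacc" → match
D. "aaaabccacb" → no match — must end with "acc"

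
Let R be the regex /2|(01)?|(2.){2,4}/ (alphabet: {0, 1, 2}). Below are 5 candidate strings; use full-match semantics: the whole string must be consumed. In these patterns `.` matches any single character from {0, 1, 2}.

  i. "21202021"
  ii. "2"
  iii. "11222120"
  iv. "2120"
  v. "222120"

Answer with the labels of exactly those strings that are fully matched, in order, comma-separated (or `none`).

i, ii, iv, v

i. "21202021" → match
ii. "2" → match
iii. "11222120" → no match
iv. "2120" → match
v. "222120" → match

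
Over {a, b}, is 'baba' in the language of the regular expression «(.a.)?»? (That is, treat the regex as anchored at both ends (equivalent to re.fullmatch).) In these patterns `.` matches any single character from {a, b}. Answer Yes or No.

No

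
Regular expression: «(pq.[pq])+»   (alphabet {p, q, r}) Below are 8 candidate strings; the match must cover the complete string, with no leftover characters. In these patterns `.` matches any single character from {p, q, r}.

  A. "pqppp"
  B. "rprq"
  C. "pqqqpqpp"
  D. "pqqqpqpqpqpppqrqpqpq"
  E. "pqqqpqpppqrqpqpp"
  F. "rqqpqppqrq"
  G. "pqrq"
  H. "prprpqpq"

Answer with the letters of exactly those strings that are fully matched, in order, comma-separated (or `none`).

A → no match
B → no match — must start with "pq"
C → match
D → match
E → match
F → no match — must start with "pq"
G → match
H → no match — must start with "pq"

C, D, E, G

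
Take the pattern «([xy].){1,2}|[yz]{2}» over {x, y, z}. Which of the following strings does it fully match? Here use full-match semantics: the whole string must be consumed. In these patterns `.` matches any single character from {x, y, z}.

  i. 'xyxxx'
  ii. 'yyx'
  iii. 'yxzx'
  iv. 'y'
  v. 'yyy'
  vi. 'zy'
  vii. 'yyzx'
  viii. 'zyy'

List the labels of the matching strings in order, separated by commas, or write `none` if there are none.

vi

i. 'xyxxx' → no match
ii. 'yyx' → no match
iii. 'yxzx' → no match
iv. 'y' → no match
v. 'yyy' → no match
vi. 'zy' → match
vii. 'yyzx' → no match
viii. 'zyy' → no match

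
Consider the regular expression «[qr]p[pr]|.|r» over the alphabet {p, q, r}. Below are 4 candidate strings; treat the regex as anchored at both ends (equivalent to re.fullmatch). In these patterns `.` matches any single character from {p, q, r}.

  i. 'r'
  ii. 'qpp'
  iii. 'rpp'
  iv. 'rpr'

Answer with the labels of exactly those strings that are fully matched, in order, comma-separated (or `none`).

i → match
ii → match
iii → match
iv → match

i, ii, iii, iv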